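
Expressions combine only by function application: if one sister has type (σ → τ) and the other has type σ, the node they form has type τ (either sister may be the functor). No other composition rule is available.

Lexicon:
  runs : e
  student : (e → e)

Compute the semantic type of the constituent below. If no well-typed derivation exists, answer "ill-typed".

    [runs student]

e

At [runs student], student : (e → e) takes runs : e, giving e.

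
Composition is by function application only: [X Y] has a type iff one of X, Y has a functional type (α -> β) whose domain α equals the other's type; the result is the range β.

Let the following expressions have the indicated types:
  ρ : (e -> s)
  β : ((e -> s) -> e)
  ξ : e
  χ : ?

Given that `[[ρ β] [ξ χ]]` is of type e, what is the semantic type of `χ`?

[[ρ β] [ξ χ]] must have type e. The sister [ρ β] has type e; that is not a function onto e, so [ξ χ] must be the functor, of type (e -> e).
[ξ χ] must have type (e -> e). The sister ξ has type e; that is not a function onto (e -> e), so χ must be the functor, of type (e -> (e -> e)).

(e -> (e -> e))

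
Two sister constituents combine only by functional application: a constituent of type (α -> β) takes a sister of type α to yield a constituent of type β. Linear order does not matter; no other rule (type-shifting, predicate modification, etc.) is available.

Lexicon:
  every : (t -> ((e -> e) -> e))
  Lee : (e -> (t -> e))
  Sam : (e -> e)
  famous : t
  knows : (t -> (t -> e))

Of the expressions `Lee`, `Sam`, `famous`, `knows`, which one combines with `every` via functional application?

famous

Lee : (e -> (t -> e)) — every needs t; Lee needs e; neither fits.
Sam : (e -> e) — every needs t; Sam needs e; neither fits.
famous — combines: every : (t -> ((e -> e) -> e)) takes famous : t as argument, giving ((e -> e) -> e).
knows : (t -> (t -> e)) — every needs t; knows needs t; neither fits.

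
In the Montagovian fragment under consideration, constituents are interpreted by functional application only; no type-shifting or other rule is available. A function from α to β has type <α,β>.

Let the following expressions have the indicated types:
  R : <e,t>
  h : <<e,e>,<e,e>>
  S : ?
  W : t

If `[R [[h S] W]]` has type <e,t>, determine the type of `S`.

At [R [[h S] W]] (required: <e,t>): R is <e,t>, which is not a function with range <e,t>; hence [[h S] W] is the functor — type <<e,t>,<e,t>>.
At [[h S] W] (required: <<e,t>,<e,t>>): W is t, which is not a function with range <<e,t>,<e,t>>; hence [h S] is the functor — type <t,<<e,t>,<e,t>>>.
At [h S] (required: <t,<<e,t>,<e,t>>>): h is <<e,e>,<e,e>>, which is not a function with range <t,<<e,t>,<e,t>>>; hence S is the functor — type <<<e,e>,<e,e>>,<t,<<e,t>,<e,t>>>>.

<<<e,e>,<e,e>>,<t,<<e,t>,<e,t>>>>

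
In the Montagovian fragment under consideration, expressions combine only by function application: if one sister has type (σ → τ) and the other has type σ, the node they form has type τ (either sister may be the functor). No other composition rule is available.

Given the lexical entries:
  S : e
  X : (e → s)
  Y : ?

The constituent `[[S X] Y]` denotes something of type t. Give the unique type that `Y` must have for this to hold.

[[S X] Y] must have type t. The sister [S X] has type s; that is not a function onto t, so Y must be the functor, of type (s → t).

(s → t)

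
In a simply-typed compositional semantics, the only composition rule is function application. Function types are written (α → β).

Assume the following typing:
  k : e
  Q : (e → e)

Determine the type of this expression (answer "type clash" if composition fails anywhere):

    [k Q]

e

[k Q] — Q of type (e → e) combines with k of type e: type e.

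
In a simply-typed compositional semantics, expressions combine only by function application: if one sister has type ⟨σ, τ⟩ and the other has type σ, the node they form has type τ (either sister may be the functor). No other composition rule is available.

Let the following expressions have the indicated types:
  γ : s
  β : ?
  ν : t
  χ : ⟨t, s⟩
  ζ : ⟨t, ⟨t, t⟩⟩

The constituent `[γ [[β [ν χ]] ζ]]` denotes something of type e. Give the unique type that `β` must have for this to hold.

[γ [[β [ν χ]] ζ]] must have type e. The sister γ has type s; that is not a function onto e, so [[β [ν χ]] ζ] must be the functor, of type ⟨s, e⟩.
[[β [ν χ]] ζ] must have type ⟨s, e⟩. The sister ζ has type ⟨t, ⟨t, t⟩⟩; that is not a function onto ⟨s, e⟩, so [β [ν χ]] must be the functor, of type ⟨⟨t, ⟨t, t⟩⟩, ⟨s, e⟩⟩.
[β [ν χ]] must have type ⟨⟨t, ⟨t, t⟩⟩, ⟨s, e⟩⟩. The sister [ν χ] has type s; that is not a function onto ⟨⟨t, ⟨t, t⟩⟩, ⟨s, e⟩⟩, so β must be the functor, of type ⟨s, ⟨⟨t, ⟨t, t⟩⟩, ⟨s, e⟩⟩⟩.

⟨s, ⟨⟨t, ⟨t, t⟩⟩, ⟨s, e⟩⟩⟩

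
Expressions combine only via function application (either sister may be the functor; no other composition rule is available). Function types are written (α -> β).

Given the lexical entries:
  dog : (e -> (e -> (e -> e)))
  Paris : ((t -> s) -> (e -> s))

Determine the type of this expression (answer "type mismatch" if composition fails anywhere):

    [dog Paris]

[dog Paris]: (e -> (e -> (e -> e))) and ((t -> s) -> (e -> s)) cannot combine by function application — type clash.

type mismatch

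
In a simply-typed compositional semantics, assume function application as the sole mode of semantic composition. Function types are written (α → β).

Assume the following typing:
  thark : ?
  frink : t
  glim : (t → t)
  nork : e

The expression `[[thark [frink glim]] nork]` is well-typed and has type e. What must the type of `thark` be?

[[thark [frink glim]] nork] must have type e. The sister nork has type e; that is not a function onto e, so [thark [frink glim]] must be the functor, of type (e → e).
[thark [frink glim]] must have type (e → e). The sister [frink glim] has type t; that is not a function onto (e → e), so thark must be the functor, of type (t → (e → e)).

(t → (e → e))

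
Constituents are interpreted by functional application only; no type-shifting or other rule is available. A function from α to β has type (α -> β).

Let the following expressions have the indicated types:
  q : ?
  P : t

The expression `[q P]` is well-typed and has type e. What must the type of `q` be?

(t -> e)

For [q P] to have type e with P of type t, q must be the function: q : (t -> e).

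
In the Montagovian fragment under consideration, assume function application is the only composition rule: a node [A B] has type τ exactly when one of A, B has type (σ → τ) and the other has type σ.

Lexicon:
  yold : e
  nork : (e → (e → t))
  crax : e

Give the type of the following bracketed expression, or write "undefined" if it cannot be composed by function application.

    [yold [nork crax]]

t

[nork crax]: (e → (e → t)) applied to e yields (e → t).
[yold [nork crax]]: (e → t) applied to e yields t.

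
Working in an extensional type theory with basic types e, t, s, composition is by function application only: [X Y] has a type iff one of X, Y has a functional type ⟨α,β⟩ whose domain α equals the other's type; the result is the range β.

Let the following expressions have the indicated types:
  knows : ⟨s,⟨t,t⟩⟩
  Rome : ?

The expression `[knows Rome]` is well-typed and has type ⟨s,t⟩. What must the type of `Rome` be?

At [knows Rome] (required: ⟨s,t⟩): knows is ⟨s,⟨t,t⟩⟩, which is not a function with range ⟨s,t⟩; hence Rome is the functor — type ⟨⟨s,⟨t,t⟩⟩,⟨s,t⟩⟩.

⟨⟨s,⟨t,t⟩⟩,⟨s,t⟩⟩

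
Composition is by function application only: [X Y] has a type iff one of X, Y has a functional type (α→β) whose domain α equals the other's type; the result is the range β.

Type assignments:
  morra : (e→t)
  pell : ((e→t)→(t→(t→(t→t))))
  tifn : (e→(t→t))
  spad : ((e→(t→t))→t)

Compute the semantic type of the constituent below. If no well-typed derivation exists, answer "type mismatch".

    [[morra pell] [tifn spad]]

[morra pell] — pell of type ((e→t)→(t→(t→(t→t)))) combines with morra of type (e→t): type (t→(t→(t→t))).
[tifn spad] — spad of type ((e→(t→t))→t) combines with tifn of type (e→(t→t)): type t.
[[morra pell] [tifn spad]] — [morra pell] of type (t→(t→(t→t))) combines with [tifn spad] of type t: type (t→(t→t)).

(t→(t→t))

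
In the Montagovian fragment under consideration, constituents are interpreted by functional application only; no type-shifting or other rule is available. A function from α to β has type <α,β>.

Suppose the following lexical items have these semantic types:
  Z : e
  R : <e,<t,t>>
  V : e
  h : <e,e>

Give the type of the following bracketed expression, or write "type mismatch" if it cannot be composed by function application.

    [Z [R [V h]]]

type mismatch

[V h]: functor h : <e,e>, argument V : e; result e.
[R [V h]]: functor R : <e,<t,t>>, argument [V h] : e; result <t,t>.
At [Z [R [V h]]]: neither e nor <t,t> can take the other as argument; the node is ill-typed.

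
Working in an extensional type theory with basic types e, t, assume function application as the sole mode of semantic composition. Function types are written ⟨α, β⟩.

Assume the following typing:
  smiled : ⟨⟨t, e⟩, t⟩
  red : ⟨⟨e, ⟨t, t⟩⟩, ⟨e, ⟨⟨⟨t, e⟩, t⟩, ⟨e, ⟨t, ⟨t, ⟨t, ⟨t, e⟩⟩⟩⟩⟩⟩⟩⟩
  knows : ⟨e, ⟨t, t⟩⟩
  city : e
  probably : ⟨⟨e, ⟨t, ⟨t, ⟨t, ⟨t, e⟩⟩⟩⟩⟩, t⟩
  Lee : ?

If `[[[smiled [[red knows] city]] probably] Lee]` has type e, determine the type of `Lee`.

[[[smiled [[red knows] city]] probably] Lee] is required to be e. [[smiled [[red knows] city]] probably] : t cannot yield e as functor, so Lee : ⟨t, e⟩.

⟨t, e⟩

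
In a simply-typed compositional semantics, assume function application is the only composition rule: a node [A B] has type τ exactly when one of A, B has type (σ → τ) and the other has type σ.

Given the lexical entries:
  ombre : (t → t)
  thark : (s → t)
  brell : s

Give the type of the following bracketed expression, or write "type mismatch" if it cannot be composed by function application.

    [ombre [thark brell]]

t

[thark brell]: thark is (s → t), brell is s; result t.
[ombre [thark brell]]: ombre is (t → t), [thark brell] is t; result t.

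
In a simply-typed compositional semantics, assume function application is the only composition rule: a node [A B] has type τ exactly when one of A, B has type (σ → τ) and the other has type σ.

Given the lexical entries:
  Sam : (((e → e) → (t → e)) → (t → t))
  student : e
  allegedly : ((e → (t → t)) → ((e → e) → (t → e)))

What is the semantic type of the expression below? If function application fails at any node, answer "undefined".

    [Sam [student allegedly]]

[student allegedly]: e with ((e → (t → t)) → ((e → e) → (t → e))) — neither is a function whose domain matches the other; composition fails here.

undefined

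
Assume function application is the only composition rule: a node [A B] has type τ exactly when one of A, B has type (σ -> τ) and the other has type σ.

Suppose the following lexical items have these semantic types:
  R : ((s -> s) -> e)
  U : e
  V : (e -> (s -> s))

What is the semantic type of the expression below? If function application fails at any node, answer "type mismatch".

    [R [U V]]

[U V]: functor V : (e -> (s -> s)), argument U : e; result (s -> s).
[R [U V]]: functor R : ((s -> s) -> e), argument [U V] : (s -> s); result e.

e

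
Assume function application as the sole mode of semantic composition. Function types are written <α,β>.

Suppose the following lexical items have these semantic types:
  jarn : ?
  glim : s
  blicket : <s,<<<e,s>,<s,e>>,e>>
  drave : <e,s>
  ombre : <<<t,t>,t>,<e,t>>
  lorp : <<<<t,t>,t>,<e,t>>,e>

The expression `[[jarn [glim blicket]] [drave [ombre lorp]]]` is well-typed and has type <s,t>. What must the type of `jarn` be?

<<<<e,s>,<s,e>>,e>,<s,<s,t>>>

For [[jarn [glim blicket]] [drave [ombre lorp]]] to have type <s,t> with [drave [ombre lorp]] of type s, [jarn [glim blicket]] must be the function: [jarn [glim blicket]] : <s,<s,t>>.
For [jarn [glim blicket]] to have type <s,<s,t>> with [glim blicket] of type <<<e,s>,<s,e>>,e>, jarn must be the function: jarn : <<<<e,s>,<s,e>>,e>,<s,<s,t>>>.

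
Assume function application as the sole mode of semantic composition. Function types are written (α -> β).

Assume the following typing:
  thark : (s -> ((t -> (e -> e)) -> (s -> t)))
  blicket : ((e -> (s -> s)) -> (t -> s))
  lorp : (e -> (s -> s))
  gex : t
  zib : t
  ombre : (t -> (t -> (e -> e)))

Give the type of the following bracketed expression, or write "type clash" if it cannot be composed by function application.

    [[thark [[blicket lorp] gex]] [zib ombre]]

[blicket lorp]: blicket is ((e -> (s -> s)) -> (t -> s)), lorp is (e -> (s -> s)); result (t -> s).
[[blicket lorp] gex]: [blicket lorp] is (t -> s), gex is t; result s.
[thark [[blicket lorp] gex]]: thark is (s -> ((t -> (e -> e)) -> (s -> t))), [[blicket lorp] gex] is s; result ((t -> (e -> e)) -> (s -> t)).
[zib ombre]: ombre is (t -> (t -> (e -> e))), zib is t; result (t -> (e -> e)).
[[thark [[blicket lorp] gex]] [zib ombre]]: [thark [[blicket lorp] gex]] is ((t -> (e -> e)) -> (s -> t)), [zib ombre] is (t -> (e -> e)); result (s -> t).

(s -> t)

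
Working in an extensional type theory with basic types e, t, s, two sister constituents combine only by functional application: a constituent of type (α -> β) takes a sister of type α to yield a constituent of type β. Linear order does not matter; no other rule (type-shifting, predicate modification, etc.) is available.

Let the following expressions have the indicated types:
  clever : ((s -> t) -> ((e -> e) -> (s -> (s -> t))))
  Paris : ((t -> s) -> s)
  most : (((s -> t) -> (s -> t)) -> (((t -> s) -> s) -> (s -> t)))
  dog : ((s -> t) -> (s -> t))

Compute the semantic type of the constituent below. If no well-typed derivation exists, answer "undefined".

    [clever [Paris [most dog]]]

((e -> e) -> (s -> (s -> t)))

[most dog]: functor most : (((s -> t) -> (s -> t)) -> (((t -> s) -> s) -> (s -> t))), argument dog : ((s -> t) -> (s -> t)); result (((t -> s) -> s) -> (s -> t)).
[Paris [most dog]]: functor [most dog] : (((t -> s) -> s) -> (s -> t)), argument Paris : ((t -> s) -> s); result (s -> t).
[clever [Paris [most dog]]]: functor clever : ((s -> t) -> ((e -> e) -> (s -> (s -> t)))), argument [Paris [most dog]] : (s -> t); result ((e -> e) -> (s -> (s -> t))).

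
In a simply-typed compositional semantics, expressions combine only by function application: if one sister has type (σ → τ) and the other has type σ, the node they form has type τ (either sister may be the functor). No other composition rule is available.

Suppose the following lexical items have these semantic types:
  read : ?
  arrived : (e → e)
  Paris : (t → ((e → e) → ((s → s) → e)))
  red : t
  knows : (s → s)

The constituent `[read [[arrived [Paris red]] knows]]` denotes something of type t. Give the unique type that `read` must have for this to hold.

(e → t)

[read [[arrived [Paris red]] knows]] must have type t. The sister [[arrived [Paris red]] knows] has type e; that is not a function onto t, so read must be the functor, of type (e → t).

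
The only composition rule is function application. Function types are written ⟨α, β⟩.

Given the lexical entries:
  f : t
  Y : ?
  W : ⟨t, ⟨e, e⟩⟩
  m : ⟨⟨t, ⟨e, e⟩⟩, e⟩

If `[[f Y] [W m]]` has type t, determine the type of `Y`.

[[f Y] [W m]] must have type t. The sister [W m] has type e; that is not a function onto t, so [f Y] must be the functor, of type ⟨e, t⟩.
[f Y] must have type ⟨e, t⟩. The sister f has type t; that is not a function onto ⟨e, t⟩, so Y must be the functor, of type ⟨t, ⟨e, t⟩⟩.

⟨t, ⟨e, t⟩⟩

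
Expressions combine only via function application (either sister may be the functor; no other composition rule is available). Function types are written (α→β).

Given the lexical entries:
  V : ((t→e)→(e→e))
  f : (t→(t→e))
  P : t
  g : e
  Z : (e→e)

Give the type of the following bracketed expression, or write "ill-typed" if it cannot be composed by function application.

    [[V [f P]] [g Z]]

[f P]: f is (t→(t→e)), P is t; result (t→e).
[V [f P]]: V is ((t→e)→(e→e)), [f P] is (t→e); result (e→e).
[g Z]: Z is (e→e), g is e; result e.
[[V [f P]] [g Z]]: [V [f P]] is (e→e), [g Z] is e; result e.

e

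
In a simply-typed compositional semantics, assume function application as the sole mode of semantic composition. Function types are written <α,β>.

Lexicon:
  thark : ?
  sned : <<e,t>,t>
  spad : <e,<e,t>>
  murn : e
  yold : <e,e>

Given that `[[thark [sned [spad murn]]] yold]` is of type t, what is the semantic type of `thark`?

<t,<<e,e>,t>>

At [[thark [sned [spad murn]]] yold] (required: t): yold is <e,e>, which is not a function with range t; hence [thark [sned [spad murn]]] is the functor — type <<e,e>,t>.
At [thark [sned [spad murn]]] (required: <<e,e>,t>): [sned [spad murn]] is t, which is not a function with range <<e,e>,t>; hence thark is the functor — type <t,<<e,e>,t>>.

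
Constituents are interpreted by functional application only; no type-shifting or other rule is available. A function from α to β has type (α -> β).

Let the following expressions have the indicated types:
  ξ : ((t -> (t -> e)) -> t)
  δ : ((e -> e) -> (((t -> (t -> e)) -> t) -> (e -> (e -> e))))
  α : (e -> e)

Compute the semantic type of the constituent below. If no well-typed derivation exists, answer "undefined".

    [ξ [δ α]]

[δ α]: δ is ((e -> e) -> (((t -> (t -> e)) -> t) -> (e -> (e -> e)))), α is (e -> e); result (((t -> (t -> e)) -> t) -> (e -> (e -> e))).
[ξ [δ α]]: [δ α] is (((t -> (t -> e)) -> t) -> (e -> (e -> e))), ξ is ((t -> (t -> e)) -> t); result (e -> (e -> e)).

(e -> (e -> e))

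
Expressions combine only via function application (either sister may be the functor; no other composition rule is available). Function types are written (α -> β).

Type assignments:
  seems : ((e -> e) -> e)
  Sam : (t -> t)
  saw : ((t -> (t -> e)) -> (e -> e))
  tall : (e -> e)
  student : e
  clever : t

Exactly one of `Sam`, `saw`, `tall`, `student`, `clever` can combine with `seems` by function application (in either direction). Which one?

Sam : (t -> t) — seems needs (e -> e); Sam needs t; neither fits.
saw : ((t -> (t -> e)) -> (e -> e)) — seems needs (e -> e); saw needs (t -> (t -> e)); neither fits.
tall — combines: seems : ((e -> e) -> e) takes tall : (e -> e) as argument, giving e.
student : e — seems needs (e -> e); student needs nothing (atomic); neither fits.
clever : t — seems needs (e -> e); clever needs nothing (atomic); neither fits.

tall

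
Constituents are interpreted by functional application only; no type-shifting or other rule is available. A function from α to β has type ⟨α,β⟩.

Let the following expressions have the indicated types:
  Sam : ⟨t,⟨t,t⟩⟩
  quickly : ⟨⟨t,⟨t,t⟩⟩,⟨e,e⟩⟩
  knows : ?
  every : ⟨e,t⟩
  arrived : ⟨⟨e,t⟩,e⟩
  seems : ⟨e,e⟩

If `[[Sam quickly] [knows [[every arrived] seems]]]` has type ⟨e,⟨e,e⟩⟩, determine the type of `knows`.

At [[Sam quickly] [knows [[every arrived] seems]]] (required: ⟨e,⟨e,e⟩⟩): [Sam quickly] is ⟨e,e⟩, which is not a function with range ⟨e,⟨e,e⟩⟩; hence [knows [[every arrived] seems]] is the functor — type ⟨⟨e,e⟩,⟨e,⟨e,e⟩⟩⟩.
At [knows [[every arrived] seems]] (required: ⟨⟨e,e⟩,⟨e,⟨e,e⟩⟩⟩): [[every arrived] seems] is e, which is not a function with range ⟨⟨e,e⟩,⟨e,⟨e,e⟩⟩⟩; hence knows is the functor — type ⟨e,⟨⟨e,e⟩,⟨e,⟨e,e⟩⟩⟩⟩.

⟨e,⟨⟨e,e⟩,⟨e,⟨e,e⟩⟩⟩⟩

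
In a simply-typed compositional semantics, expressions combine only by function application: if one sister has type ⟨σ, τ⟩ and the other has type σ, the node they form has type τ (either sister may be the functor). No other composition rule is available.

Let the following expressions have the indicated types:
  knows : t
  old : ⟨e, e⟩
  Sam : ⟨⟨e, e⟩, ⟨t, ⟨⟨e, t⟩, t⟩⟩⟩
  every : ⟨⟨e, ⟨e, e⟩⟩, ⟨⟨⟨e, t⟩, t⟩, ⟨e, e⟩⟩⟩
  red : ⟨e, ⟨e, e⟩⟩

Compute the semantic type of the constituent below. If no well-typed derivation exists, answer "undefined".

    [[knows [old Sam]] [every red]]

⟨e, e⟩

[old Sam]: ⟨⟨e, e⟩, ⟨t, ⟨⟨e, t⟩, t⟩⟩⟩ applied to ⟨e, e⟩ yields ⟨t, ⟨⟨e, t⟩, t⟩⟩.
[knows [old Sam]]: ⟨t, ⟨⟨e, t⟩, t⟩⟩ applied to t yields ⟨⟨e, t⟩, t⟩.
[every red]: ⟨⟨e, ⟨e, e⟩⟩, ⟨⟨⟨e, t⟩, t⟩, ⟨e, e⟩⟩⟩ applied to ⟨e, ⟨e, e⟩⟩ yields ⟨⟨⟨e, t⟩, t⟩, ⟨e, e⟩⟩.
[[knows [old Sam]] [every red]]: ⟨⟨⟨e, t⟩, t⟩, ⟨e, e⟩⟩ applied to ⟨⟨e, t⟩, t⟩ yields ⟨e, e⟩.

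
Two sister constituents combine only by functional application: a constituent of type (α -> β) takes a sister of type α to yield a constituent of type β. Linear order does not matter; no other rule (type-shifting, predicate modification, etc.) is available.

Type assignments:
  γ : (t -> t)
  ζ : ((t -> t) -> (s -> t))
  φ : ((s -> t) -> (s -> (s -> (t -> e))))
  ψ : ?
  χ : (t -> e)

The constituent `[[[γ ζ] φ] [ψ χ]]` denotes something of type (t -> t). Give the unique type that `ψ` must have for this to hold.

For [[[γ ζ] φ] [ψ χ]] to have type (t -> t) with [[γ ζ] φ] of type (s -> (s -> (t -> e))), [ψ χ] must be the function: [ψ χ] : ((s -> (s -> (t -> e))) -> (t -> t)).
For [ψ χ] to have type ((s -> (s -> (t -> e))) -> (t -> t)) with χ of type (t -> e), ψ must be the function: ψ : ((t -> e) -> ((s -> (s -> (t -> e))) -> (t -> t))).

((t -> e) -> ((s -> (s -> (t -> e))) -> (t -> t)))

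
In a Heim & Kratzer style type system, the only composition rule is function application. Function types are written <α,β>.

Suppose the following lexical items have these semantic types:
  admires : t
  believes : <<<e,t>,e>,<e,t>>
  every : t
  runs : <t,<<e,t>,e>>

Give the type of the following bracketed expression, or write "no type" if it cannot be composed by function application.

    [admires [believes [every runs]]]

no type

[every runs]: runs is <t,<<e,t>,e>>, every is t; result <<e,t>,e>.
[believes [every runs]]: believes is <<<e,t>,e>,<e,t>>, [every runs] is <<e,t>,e>; result <e,t>.
At [admires [believes [every runs]]]: neither t nor <e,t> can take the other as argument; the node is ill-typed.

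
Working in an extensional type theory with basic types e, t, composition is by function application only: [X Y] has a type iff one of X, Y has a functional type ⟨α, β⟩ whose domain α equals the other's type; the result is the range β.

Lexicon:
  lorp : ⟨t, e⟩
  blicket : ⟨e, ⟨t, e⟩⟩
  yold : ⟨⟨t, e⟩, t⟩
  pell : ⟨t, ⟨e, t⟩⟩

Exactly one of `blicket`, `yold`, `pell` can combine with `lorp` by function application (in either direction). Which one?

yold

blicket : ⟨e, ⟨t, e⟩⟩ — does not combine with lorp.
yold — combines: yold : ⟨⟨t, e⟩, t⟩ takes lorp : ⟨t, e⟩ as argument, giving t.
pell : ⟨t, ⟨e, t⟩⟩ — does not combine with lorp.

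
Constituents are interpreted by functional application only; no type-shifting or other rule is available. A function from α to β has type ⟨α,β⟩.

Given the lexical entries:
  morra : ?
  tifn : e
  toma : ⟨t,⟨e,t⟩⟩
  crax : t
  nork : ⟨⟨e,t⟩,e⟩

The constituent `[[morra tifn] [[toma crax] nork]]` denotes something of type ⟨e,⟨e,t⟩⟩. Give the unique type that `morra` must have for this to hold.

⟨e,⟨e,⟨e,⟨e,t⟩⟩⟩⟩

At [[morra tifn] [[toma crax] nork]] (required: ⟨e,⟨e,t⟩⟩): [[toma crax] nork] is e, which is not a function with range ⟨e,⟨e,t⟩⟩; hence [morra tifn] is the functor — type ⟨e,⟨e,⟨e,t⟩⟩⟩.
At [morra tifn] (required: ⟨e,⟨e,⟨e,t⟩⟩⟩): tifn is e, which is not a function with range ⟨e,⟨e,⟨e,t⟩⟩⟩; hence morra is the functor — type ⟨e,⟨e,⟨e,⟨e,t⟩⟩⟩⟩.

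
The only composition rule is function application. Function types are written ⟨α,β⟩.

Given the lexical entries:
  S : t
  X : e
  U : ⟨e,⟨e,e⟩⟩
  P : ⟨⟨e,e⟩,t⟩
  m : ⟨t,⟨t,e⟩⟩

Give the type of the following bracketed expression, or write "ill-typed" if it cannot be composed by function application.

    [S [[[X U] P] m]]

At [X U], U : ⟨e,⟨e,e⟩⟩ takes X : e, giving ⟨e,e⟩.
At [[X U] P], P : ⟨⟨e,e⟩,t⟩ takes [X U] : ⟨e,e⟩, giving t.
At [[[X U] P] m], m : ⟨t,⟨t,e⟩⟩ takes [[X U] P] : t, giving ⟨t,e⟩.
At [S [[[X U] P] m]], [[[X U] P] m] : ⟨t,e⟩ takes S : t, giving e.

e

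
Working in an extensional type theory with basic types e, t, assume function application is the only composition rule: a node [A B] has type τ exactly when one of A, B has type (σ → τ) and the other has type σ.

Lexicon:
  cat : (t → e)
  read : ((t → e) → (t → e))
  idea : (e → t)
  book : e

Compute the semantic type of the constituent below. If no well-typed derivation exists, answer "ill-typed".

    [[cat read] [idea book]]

[cat read]: read is ((t → e) → (t → e)), cat is (t → e); result (t → e).
[idea book]: idea is (e → t), book is e; result t.
[[cat read] [idea book]]: [cat read] is (t → e), [idea book] is t; result e.

e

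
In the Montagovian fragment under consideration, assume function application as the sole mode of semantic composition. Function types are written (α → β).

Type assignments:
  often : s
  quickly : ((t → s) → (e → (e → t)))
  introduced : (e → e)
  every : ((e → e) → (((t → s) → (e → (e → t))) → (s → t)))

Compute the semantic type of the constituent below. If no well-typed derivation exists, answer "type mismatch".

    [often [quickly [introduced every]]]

[introduced every]: functor every : ((e → e) → (((t → s) → (e → (e → t))) → (s → t))), argument introduced : (e → e); result (((t → s) → (e → (e → t))) → (s → t)).
[quickly [introduced every]]: functor [introduced every] : (((t → s) → (e → (e → t))) → (s → t)), argument quickly : ((t → s) → (e → (e → t))); result (s → t).
[often [quickly [introduced every]]]: functor [quickly [introduced every]] : (s → t), argument often : s; result t.

t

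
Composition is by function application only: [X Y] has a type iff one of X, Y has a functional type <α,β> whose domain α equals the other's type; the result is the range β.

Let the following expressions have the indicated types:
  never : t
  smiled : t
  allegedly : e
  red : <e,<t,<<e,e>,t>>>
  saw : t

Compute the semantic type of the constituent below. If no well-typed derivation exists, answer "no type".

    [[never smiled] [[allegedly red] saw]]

no type

At [never smiled]: neither t nor t can take the other as argument; the node is ill-typed.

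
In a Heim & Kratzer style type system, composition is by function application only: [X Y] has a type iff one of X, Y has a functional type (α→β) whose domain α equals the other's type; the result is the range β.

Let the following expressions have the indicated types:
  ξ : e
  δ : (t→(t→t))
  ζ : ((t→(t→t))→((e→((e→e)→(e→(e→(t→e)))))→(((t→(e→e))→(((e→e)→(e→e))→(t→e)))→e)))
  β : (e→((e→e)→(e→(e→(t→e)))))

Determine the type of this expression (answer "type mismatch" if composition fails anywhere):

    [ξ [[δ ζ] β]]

type mismatch

[δ ζ]: ζ is ((t→(t→t))→((e→((e→e)→(e→(e→(t→e)))))→(((t→(e→e))→(((e→e)→(e→e))→(t→e)))→e))), δ is (t→(t→t)); result ((e→((e→e)→(e→(e→(t→e)))))→(((t→(e→e))→(((e→e)→(e→e))→(t→e)))→e)).
[[δ ζ] β]: [δ ζ] is ((e→((e→e)→(e→(e→(t→e)))))→(((t→(e→e))→(((e→e)→(e→e))→(t→e)))→e)), β is (e→((e→e)→(e→(e→(t→e))))); result (((t→(e→e))→(((e→e)→(e→e))→(t→e)))→e).
[ξ [[δ ζ] β]]: e with (((t→(e→e))→(((e→e)→(e→e))→(t→e)))→e) — neither is a function whose domain matches the other; composition fails here.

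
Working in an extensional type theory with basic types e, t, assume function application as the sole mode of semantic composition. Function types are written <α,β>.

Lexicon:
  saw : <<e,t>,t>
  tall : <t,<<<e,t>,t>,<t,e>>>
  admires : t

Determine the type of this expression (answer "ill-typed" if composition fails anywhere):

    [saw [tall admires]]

At [tall admires], tall : <t,<<<e,t>,t>,<t,e>>> takes admires : t, giving <<<e,t>,t>,<t,e>>.
At [saw [tall admires]], [tall admires] : <<<e,t>,t>,<t,e>> takes saw : <<e,t>,t>, giving <t,e>.

<t,e>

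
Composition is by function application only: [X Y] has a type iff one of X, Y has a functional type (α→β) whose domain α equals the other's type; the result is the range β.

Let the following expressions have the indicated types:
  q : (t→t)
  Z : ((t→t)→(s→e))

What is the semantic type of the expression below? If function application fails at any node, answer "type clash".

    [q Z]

(s→e)

At [q Z], Z : ((t→t)→(s→e)) takes q : (t→t), giving (s→e).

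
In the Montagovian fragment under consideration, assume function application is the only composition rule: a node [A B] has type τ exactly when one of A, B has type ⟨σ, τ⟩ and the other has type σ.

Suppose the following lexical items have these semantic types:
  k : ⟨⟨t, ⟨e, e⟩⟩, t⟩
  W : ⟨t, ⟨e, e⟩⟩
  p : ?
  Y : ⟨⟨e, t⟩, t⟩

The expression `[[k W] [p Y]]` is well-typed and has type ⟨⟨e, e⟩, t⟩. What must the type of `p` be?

For [[k W] [p Y]] to have type ⟨⟨e, e⟩, t⟩ with [k W] of type t, [p Y] must be the function: [p Y] : ⟨t, ⟨⟨e, e⟩, t⟩⟩.
For [p Y] to have type ⟨t, ⟨⟨e, e⟩, t⟩⟩ with Y of type ⟨⟨e, t⟩, t⟩, p must be the function: p : ⟨⟨⟨e, t⟩, t⟩, ⟨t, ⟨⟨e, e⟩, t⟩⟩⟩.

⟨⟨⟨e, t⟩, t⟩, ⟨t, ⟨⟨e, e⟩, t⟩⟩⟩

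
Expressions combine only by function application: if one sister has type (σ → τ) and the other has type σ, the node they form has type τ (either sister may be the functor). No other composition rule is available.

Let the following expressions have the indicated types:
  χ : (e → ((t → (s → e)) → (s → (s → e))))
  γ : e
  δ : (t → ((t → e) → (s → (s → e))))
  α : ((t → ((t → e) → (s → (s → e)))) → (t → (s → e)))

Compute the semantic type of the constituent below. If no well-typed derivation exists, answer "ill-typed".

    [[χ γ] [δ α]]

[χ γ]: χ is (e → ((t → (s → e)) → (s → (s → e)))), γ is e; result ((t → (s → e)) → (s → (s → e))).
[δ α]: α is ((t → ((t → e) → (s → (s → e)))) → (t → (s → e))), δ is (t → ((t → e) → (s → (s → e)))); result (t → (s → e)).
[[χ γ] [δ α]]: [χ γ] is ((t → (s → e)) → (s → (s → e))), [δ α] is (t → (s → e)); result (s → (s → e)).

(s → (s → e))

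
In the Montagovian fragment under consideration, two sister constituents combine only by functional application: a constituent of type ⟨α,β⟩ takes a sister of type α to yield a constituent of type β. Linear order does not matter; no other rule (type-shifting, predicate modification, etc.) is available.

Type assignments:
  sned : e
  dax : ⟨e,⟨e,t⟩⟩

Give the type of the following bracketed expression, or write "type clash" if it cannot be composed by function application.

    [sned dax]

[sned dax]: ⟨e,⟨e,t⟩⟩ applied to e yields ⟨e,t⟩.

⟨e,t⟩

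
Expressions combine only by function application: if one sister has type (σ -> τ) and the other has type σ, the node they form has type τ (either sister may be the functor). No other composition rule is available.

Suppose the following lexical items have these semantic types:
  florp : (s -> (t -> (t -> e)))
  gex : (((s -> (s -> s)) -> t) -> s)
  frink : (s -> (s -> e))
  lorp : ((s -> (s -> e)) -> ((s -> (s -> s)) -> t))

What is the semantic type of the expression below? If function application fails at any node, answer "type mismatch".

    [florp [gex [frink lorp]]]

[frink lorp]: functor lorp : ((s -> (s -> e)) -> ((s -> (s -> s)) -> t)), argument frink : (s -> (s -> e)); result ((s -> (s -> s)) -> t).
[gex [frink lorp]]: functor gex : (((s -> (s -> s)) -> t) -> s), argument [frink lorp] : ((s -> (s -> s)) -> t); result s.
[florp [gex [frink lorp]]]: functor florp : (s -> (t -> (t -> e))), argument [gex [frink lorp]] : s; result (t -> (t -> e)).

(t -> (t -> e))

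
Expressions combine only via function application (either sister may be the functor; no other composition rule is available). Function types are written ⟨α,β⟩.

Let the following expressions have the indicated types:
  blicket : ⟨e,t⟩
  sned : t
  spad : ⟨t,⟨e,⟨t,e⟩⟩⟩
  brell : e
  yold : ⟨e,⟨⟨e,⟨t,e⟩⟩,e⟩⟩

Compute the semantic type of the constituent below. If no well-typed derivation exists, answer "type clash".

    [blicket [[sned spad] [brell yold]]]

At [sned spad], spad : ⟨t,⟨e,⟨t,e⟩⟩⟩ takes sned : t, giving ⟨e,⟨t,e⟩⟩.
At [brell yold], yold : ⟨e,⟨⟨e,⟨t,e⟩⟩,e⟩⟩ takes brell : e, giving ⟨⟨e,⟨t,e⟩⟩,e⟩.
At [[sned spad] [brell yold]], [brell yold] : ⟨⟨e,⟨t,e⟩⟩,e⟩ takes [sned spad] : ⟨e,⟨t,e⟩⟩, giving e.
At [blicket [[sned spad] [brell yold]]], blicket : ⟨e,t⟩ takes [[sned spad] [brell yold]] : e, giving t.

t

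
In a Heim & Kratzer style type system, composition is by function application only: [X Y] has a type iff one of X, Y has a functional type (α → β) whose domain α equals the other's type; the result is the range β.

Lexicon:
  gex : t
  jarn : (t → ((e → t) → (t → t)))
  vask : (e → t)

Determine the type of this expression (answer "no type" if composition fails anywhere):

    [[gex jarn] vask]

[gex jarn]: (t → ((e → t) → (t → t))) applied to t yields ((e → t) → (t → t)).
[[gex jarn] vask]: ((e → t) → (t → t)) applied to (e → t) yields (t → t).

(t → t)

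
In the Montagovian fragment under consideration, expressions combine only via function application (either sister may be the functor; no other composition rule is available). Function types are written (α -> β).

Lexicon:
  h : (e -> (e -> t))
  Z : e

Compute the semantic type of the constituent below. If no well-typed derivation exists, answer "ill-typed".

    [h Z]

[h Z]: (e -> (e -> t)) applied to e yields (e -> t).

(e -> t)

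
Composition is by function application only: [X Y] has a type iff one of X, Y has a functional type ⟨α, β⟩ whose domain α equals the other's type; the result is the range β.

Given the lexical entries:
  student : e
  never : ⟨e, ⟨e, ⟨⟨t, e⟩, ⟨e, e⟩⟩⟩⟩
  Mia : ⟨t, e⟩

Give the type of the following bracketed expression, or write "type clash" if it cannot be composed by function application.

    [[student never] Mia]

type clash

[student never]: ⟨e, ⟨e, ⟨⟨t, e⟩, ⟨e, e⟩⟩⟩⟩ applied to e yields ⟨e, ⟨⟨t, e⟩, ⟨e, e⟩⟩⟩.
[[student never] Mia]: ⟨e, ⟨⟨t, e⟩, ⟨e, e⟩⟩⟩ with ⟨t, e⟩ — neither is a function whose domain matches the other; composition fails here.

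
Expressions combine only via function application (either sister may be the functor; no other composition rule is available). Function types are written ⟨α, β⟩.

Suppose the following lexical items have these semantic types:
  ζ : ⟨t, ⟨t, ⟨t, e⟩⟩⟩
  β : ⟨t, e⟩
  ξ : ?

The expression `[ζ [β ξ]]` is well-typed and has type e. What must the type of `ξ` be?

⟨⟨t, e⟩, ⟨⟨t, ⟨t, ⟨t, e⟩⟩⟩, e⟩⟩

At [ζ [β ξ]] (required: e): ζ is ⟨t, ⟨t, ⟨t, e⟩⟩⟩, which is not a function with range e; hence [β ξ] is the functor — type ⟨⟨t, ⟨t, ⟨t, e⟩⟩⟩, e⟩.
At [β ξ] (required: ⟨⟨t, ⟨t, ⟨t, e⟩⟩⟩, e⟩): β is ⟨t, e⟩, which is not a function with range ⟨⟨t, ⟨t, ⟨t, e⟩⟩⟩, e⟩; hence ξ is the functor — type ⟨⟨t, e⟩, ⟨⟨t, ⟨t, ⟨t, e⟩⟩⟩, e⟩⟩.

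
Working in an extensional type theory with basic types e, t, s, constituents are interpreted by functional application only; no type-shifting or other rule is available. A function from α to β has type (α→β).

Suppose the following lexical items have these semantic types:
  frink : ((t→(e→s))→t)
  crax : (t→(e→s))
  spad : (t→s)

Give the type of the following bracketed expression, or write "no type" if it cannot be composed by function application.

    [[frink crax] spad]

s

[frink crax] — frink of type ((t→(e→s))→t) combines with crax of type (t→(e→s)): type t.
[[frink crax] spad] — spad of type (t→s) combines with [frink crax] of type t: type s.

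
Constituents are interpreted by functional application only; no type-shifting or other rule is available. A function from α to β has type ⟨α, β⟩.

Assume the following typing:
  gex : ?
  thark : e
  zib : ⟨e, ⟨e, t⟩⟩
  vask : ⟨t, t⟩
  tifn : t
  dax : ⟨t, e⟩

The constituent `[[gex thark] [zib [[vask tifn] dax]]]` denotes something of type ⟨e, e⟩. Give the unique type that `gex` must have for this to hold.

⟨e, ⟨⟨e, t⟩, ⟨e, e⟩⟩⟩

At [[gex thark] [zib [[vask tifn] dax]]] (required: ⟨e, e⟩): [zib [[vask tifn] dax]] is ⟨e, t⟩, which is not a function with range ⟨e, e⟩; hence [gex thark] is the functor — type ⟨⟨e, t⟩, ⟨e, e⟩⟩.
At [gex thark] (required: ⟨⟨e, t⟩, ⟨e, e⟩⟩): thark is e, which is not a function with range ⟨⟨e, t⟩, ⟨e, e⟩⟩; hence gex is the functor — type ⟨e, ⟨⟨e, t⟩, ⟨e, e⟩⟩⟩.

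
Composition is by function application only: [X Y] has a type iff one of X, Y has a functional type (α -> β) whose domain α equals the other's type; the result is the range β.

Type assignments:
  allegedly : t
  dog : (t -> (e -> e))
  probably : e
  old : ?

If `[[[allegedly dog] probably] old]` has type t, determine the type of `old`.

At [[[allegedly dog] probably] old] (required: t): [[allegedly dog] probably] is e, which is not a function with range t; hence old is the functor — type (e -> t).

(e -> t)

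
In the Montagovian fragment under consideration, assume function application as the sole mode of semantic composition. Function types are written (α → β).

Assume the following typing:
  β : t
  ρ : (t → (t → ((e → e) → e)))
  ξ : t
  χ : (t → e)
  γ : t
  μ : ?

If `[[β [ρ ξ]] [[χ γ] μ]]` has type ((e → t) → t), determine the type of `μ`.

(e → (((e → e) → e) → ((e → t) → t)))

[[β [ρ ξ]] [[χ γ] μ]] must have type ((e → t) → t). The sister [β [ρ ξ]] has type ((e → e) → e); that is not a function onto ((e → t) → t), so [[χ γ] μ] must be the functor, of type (((e → e) → e) → ((e → t) → t)).
[[χ γ] μ] must have type (((e → e) → e) → ((e → t) → t)). The sister [χ γ] has type e; that is not a function onto (((e → e) → e) → ((e → t) → t)), so μ must be the functor, of type (e → (((e → e) → e) → ((e → t) → t))).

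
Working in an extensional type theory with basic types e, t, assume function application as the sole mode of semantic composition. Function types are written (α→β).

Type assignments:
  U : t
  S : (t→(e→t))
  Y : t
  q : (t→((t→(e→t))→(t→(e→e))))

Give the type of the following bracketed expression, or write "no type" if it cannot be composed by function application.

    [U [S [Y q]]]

(e→e)

[Y q]: functor q : (t→((t→(e→t))→(t→(e→e)))), argument Y : t; result ((t→(e→t))→(t→(e→e))).
[S [Y q]]: functor [Y q] : ((t→(e→t))→(t→(e→e))), argument S : (t→(e→t)); result (t→(e→e)).
[U [S [Y q]]]: functor [S [Y q]] : (t→(e→e)), argument U : t; result (e→e).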